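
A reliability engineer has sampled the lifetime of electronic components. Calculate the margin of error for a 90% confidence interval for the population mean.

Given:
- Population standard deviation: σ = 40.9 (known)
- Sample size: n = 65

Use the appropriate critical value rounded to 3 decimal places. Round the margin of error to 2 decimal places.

The population standard deviation σ is known, so use the z-interval margin of error formula.

For 90% confidence, z* = 1.645 (from standard normal table)

Margin of error formula for z-interval: E = z* × σ/√n

E = 1.645 × 40.9/√65
  = 1.645 × 5.073021
  = 8.3451

Rounded to 2 decimal places:

8.35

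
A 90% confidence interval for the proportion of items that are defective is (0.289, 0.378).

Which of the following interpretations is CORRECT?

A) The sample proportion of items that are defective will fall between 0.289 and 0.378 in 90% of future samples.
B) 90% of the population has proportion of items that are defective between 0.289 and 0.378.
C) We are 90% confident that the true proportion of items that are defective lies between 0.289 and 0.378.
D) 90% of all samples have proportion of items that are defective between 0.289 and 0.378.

A confidence interval represents our confidence in the procedure, not a probability statement about the parameter.

Key concept: If we repeated this sampling process many times and computed a 90% CI each time, about 90% of those intervals would contain the true population parameter.

For this specific interval (0.289, 0.378):
- Midpoint (point estimate): 0.3335
- Margin of error: 0.0445

The correct interpretation is the one stating confidence that the true parameter lies in the interval — option C.

C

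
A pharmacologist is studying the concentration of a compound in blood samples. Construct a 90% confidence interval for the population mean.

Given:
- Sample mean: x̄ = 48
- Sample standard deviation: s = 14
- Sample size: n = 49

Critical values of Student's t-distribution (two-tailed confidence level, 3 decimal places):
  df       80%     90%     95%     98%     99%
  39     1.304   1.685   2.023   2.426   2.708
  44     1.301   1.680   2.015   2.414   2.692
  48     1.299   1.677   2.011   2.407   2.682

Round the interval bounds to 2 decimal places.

The population standard deviation σ is unknown (only the sample standard deviation s is given), so use a t-interval with df = n - 1 = 49 - 1 = 48.

For 90% confidence with df = 48, t* = 1.677 (from t-table)

Standard error: SE = s/√n = 14/√49 = 2.000000

Margin of error: E = t* × SE = 1.677 × 2.000000 = 3.3540

T-interval: x̄ ± E = 48 ± 3.3540 = (44.6460, 51.3540)

Rounded to 2 decimal places:

(44.65, 51.35)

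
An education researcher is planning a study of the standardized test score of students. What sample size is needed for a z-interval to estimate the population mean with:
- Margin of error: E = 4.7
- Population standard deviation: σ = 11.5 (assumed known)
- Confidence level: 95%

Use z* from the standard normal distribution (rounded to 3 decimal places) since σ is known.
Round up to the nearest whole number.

Using z* since population σ is known (z-interval formula).

For 95% confidence, z* = 1.96 (from standard normal table)

Sample size formula for z-interval: n = (z*σ/E)²

n = (1.96 × 11.5 / 4.7)²
  = (4.795745)²
  = 22.9992

Round up to the nearest whole number: n = 23

23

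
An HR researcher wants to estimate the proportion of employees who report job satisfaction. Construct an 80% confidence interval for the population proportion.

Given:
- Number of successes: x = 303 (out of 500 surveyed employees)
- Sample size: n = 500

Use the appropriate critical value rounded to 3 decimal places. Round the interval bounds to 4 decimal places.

Sample proportion: p̂ = 303/500 = 0.606000

Check conditions for normal approximation:
  np̂ = 303 ≥ 10 ✓
  n(1-p̂) = 197 ≥ 10 ✓

The sample is large enough, so use a z-interval (normal approximation) for the proportion.

For 80% confidence, z* = 1.282 (from standard normal table)

Standard error: SE = √(p̂(1-p̂)/n) = √(0.606000×0.394000/500) = 0.02185241

Margin of error: E = z* × SE = 1.282 × 0.02185241 = 0.028015

Z-interval: p̂ ± E = 0.606000 ± 0.028015 = (0.577985, 0.634015)

Rounded to 4 decimal places:

(0.5780, 0.6340)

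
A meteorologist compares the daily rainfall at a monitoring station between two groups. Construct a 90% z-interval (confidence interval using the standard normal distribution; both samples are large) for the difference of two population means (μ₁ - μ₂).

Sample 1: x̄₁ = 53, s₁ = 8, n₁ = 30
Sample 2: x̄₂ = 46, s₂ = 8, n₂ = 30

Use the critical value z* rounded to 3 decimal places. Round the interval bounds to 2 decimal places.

Both samples are large (n₁ = 30 ≥ 30, n₂ = 30 ≥ 30), so a z-interval for the difference of means applies.

Point estimate: x̄₁ - x̄₂ = 53 - 46 = 7

Standard error: SE = √(s₁²/n₁ + s₂²/n₂)
= √(8²/30 + 8²/30)
= √(2.133333 + 2.133333)
= 2.065591

For 90% confidence, z* = 1.645 (from standard normal table)
Margin of error: E = z* × SE = 1.645 × 2.065591 = 3.3979

Z-interval: (x̄₁ - x̄₂) ± E = 7 ± 3.3979 = (3.6021, 10.3979)

Rounded to 2 decimal places:

(3.60, 10.40)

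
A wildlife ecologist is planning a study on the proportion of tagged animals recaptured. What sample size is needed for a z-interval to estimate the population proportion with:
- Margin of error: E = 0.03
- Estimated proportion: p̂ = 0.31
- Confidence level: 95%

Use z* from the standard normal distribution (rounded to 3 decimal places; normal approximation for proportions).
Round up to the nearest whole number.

Using z* for proportion z-interval (normal approximation).

For 95% confidence, z* = 1.96 (from standard normal table)

Sample size formula for proportion z-interval: n = z*²p̂(1-p̂)/E²

n = 1.96² × 0.31 × 0.69 / 0.03²
  = 3.8416 × 0.2139 / 0.0009
  = 913.0203

Round up to the nearest whole number: n = 914

914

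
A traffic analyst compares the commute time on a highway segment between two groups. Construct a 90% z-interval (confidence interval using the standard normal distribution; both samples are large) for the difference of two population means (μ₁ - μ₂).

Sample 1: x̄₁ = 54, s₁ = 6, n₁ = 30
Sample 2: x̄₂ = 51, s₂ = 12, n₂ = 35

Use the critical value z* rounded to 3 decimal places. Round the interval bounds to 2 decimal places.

Both samples are large (n₁ = 30 ≥ 30, n₂ = 35 ≥ 30), so a z-interval for the difference of means applies.

Point estimate: x̄₁ - x̄₂ = 54 - 51 = 3

Standard error: SE = √(s₁²/n₁ + s₂²/n₂)
= √(6²/30 + 12²/35)
= √(1.200000 + 4.114286)
= 2.305273

For 90% confidence, z* = 1.645 (from standard normal table)
Margin of error: E = z* × SE = 1.645 × 2.305273 = 3.7922

Z-interval: (x̄₁ - x̄₂) ± E = 3 ± 3.7922 = (-0.7922, 6.7922)

Rounded to 2 decimal places:

(-0.79, 6.79)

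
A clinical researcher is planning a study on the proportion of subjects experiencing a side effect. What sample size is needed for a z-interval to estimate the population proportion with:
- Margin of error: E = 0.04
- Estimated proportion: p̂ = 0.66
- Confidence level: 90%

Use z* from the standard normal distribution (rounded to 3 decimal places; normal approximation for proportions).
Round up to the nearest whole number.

Using z* for proportion z-interval (normal approximation).

For 90% confidence, z* = 1.645 (from standard normal table)

Sample size formula for proportion z-interval: n = z*²p̂(1-p̂)/E²

n = 1.645² × 0.66 × 0.34 / 0.04²
  = 2.706025 × 0.2244 / 0.0016
  = 379.5200

Round up to the nearest whole number: n = 380

380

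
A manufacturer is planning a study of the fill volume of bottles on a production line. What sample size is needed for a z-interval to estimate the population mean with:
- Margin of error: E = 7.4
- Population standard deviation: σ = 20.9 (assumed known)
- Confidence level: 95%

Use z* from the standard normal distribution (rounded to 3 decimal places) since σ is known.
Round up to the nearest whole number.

Using z* since population σ is known (z-interval formula).

For 95% confidence, z* = 1.96 (from standard normal table)

Sample size formula for z-interval: n = (z*σ/E)²

n = (1.96 × 20.9 / 7.4)²
  = (5.535676)²
  = 30.6437

Round up to the nearest whole number: n = 31

31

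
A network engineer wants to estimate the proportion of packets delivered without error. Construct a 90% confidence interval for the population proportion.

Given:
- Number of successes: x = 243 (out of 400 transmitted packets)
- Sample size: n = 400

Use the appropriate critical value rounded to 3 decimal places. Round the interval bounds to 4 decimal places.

Sample proportion: p̂ = 243/400 = 0.607500

Check conditions for normal approximation:
  np̂ = 243 ≥ 10 ✓
  n(1-p̂) = 157 ≥ 10 ✓

The sample is large enough, so use a z-interval (normal approximation) for the proportion.

For 90% confidence, z* = 1.645 (from standard normal table)

Standard error: SE = √(p̂(1-p̂)/n) = √(0.607500×0.392500/400) = 0.02441535

Margin of error: E = z* × SE = 1.645 × 0.02441535 = 0.040163

Z-interval: p̂ ± E = 0.607500 ± 0.040163 = (0.567337, 0.647663)

Rounded to 4 decimal places:

(0.5673, 0.6477)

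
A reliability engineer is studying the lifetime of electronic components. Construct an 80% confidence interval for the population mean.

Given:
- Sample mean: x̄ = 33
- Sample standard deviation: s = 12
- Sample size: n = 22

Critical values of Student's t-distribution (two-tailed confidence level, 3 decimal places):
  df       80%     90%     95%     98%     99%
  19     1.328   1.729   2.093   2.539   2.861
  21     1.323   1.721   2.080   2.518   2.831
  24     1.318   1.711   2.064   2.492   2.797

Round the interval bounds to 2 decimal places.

The population standard deviation σ is unknown (only the sample standard deviation s is given), so use a t-interval with df = n - 1 = 22 - 1 = 21.

For 80% confidence with df = 21, t* = 1.323 (from t-table)

Standard error: SE = s/√n = 12/√22 = 2.558409

Margin of error: E = t* × SE = 1.323 × 2.558409 = 3.3848

T-interval: x̄ ± E = 33 ± 3.3848 = (29.6152, 36.3848)

Rounded to 2 decimal places:

(29.62, 36.38)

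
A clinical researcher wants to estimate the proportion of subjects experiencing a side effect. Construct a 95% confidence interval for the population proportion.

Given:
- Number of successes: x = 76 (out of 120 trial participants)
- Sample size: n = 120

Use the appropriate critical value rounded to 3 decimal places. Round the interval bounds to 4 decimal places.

Sample proportion: p̂ = 76/120 = 0.633333

Check conditions for normal approximation:
  np̂ = 76 ≥ 10 ✓
  n(1-p̂) = 44 ≥ 10 ✓

The sample is large enough, so use a z-interval (normal approximation) for the proportion.

For 95% confidence, z* = 1.96 (from standard normal table)

Standard error: SE = √(p̂(1-p̂)/n) = √(0.633333×0.366667/120) = 0.04399074

Margin of error: E = z* × SE = 1.96 × 0.04399074 = 0.086222

Z-interval: p̂ ± E = 0.633333 ± 0.086222 = (0.547111, 0.719555)

Rounded to 4 decimal places:

(0.5471, 0.7196)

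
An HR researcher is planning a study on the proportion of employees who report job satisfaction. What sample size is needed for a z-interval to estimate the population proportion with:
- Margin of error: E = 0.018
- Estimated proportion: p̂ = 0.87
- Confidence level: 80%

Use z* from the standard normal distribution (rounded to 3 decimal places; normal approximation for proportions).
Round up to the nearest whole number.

Using z* for proportion z-interval (normal approximation).

For 80% confidence, z* = 1.282 (from standard normal table)

Sample size formula for proportion z-interval: n = z*²p̂(1-p̂)/E²

n = 1.282² × 0.87 × 0.13 / 0.018²
  = 1.643524 × 0.1131 / 0.000324
  = 573.7116

Round up to the nearest whole number: n = 574

574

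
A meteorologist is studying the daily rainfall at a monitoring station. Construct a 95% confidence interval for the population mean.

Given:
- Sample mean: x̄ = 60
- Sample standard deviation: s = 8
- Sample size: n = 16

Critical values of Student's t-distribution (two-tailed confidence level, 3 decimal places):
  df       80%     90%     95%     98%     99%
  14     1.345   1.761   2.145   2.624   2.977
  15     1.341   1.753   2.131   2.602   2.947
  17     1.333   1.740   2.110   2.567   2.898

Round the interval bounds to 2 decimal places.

The population standard deviation σ is unknown (only the sample standard deviation s is given), so use a t-interval with df = n - 1 = 16 - 1 = 15.

For 95% confidence with df = 15, t* = 2.131 (from t-table)

Standard error: SE = s/√n = 8/√16 = 2.000000

Margin of error: E = t* × SE = 2.131 × 2.000000 = 4.2620

T-interval: x̄ ± E = 60 ± 4.2620 = (55.7380, 64.2620)

Rounded to 2 decimal places:

(55.74, 64.26)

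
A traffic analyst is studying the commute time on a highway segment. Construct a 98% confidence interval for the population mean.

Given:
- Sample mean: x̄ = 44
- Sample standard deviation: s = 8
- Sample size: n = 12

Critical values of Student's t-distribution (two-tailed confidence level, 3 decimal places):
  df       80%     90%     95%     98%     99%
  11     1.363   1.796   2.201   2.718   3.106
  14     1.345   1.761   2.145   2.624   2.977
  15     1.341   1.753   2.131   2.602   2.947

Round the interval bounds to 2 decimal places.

The population standard deviation σ is unknown (only the sample standard deviation s is given), so use a t-interval with df = n - 1 = 12 - 1 = 11.

For 98% confidence with df = 11, t* = 2.718 (from t-table)

Standard error: SE = s/√n = 8/√12 = 2.309401

Margin of error: E = t* × SE = 2.718 × 2.309401 = 6.2770

T-interval: x̄ ± E = 44 ± 6.2770 = (37.7230, 50.2770)

Rounded to 2 decimal places:

(37.72, 50.28)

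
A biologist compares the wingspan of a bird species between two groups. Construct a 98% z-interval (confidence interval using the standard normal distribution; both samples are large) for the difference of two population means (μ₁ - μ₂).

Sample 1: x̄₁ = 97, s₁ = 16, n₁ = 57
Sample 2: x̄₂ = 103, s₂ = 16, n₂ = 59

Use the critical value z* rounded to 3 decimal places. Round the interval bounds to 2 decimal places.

Both samples are large (n₁ = 57 ≥ 30, n₂ = 59 ≥ 30), so a z-interval for the difference of means applies.

Point estimate: x̄₁ - x̄₂ = 97 - 103 = -6

Standard error: SE = √(s₁²/n₁ + s₂²/n₂)
= √(16²/57 + 16²/59)
= √(4.491228 + 4.338983)
= 2.971567

For 98% confidence, z* = 2.326 (from standard normal table)
Margin of error: E = z* × SE = 2.326 × 2.971567 = 6.9119

Z-interval: (x̄₁ - x̄₂) ± E = -6 ± 6.9119 = (-12.9119, 0.9119)

Rounded to 2 decimal places:

(-12.91, 0.91)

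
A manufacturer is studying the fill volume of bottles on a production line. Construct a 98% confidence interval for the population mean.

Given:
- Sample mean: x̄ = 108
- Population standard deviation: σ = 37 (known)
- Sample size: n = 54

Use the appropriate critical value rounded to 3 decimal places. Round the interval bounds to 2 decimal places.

The population standard deviation σ is known, so use a z-interval (standard normal critical value).

For 98% confidence, z* = 2.326 (from standard normal table)

Standard error: SE = σ/√n = 37/√54 = 5.035062

Margin of error: E = z* × SE = 2.326 × 5.035062 = 11.7116

Z-interval: x̄ ± E = 108 ± 11.7116 = (96.2884, 119.7116)

Rounded to 2 decimal places:

(96.29, 119.71)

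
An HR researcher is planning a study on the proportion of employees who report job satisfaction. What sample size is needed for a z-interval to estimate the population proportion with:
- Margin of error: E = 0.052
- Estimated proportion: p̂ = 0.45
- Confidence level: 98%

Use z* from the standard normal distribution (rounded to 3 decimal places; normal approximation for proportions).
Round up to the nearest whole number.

Using z* for proportion z-interval (normal approximation).

For 98% confidence, z* = 2.326 (from standard normal table)

Sample size formula for proportion z-interval: n = z*²p̂(1-p̂)/E²

n = 2.326² × 0.45 × 0.55 / 0.052²
  = 5.410276 × 0.2475 / 0.002704
  = 495.2083

Round up to the nearest whole number: n = 496

496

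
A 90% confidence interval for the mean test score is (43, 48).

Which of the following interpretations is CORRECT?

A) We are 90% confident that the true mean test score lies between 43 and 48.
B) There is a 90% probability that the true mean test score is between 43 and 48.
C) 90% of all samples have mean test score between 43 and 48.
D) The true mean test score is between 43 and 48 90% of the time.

A confidence interval represents our confidence in the procedure, not a probability statement about the parameter.

Key concept: If we repeated this sampling process many times and computed a 90% CI each time, about 90% of those intervals would contain the true population parameter.

For this specific interval (43, 48):
- Midpoint (point estimate): 45.5
- Margin of error: 2.5

The correct interpretation is the one stating confidence that the true parameter lies in the interval — option A.

A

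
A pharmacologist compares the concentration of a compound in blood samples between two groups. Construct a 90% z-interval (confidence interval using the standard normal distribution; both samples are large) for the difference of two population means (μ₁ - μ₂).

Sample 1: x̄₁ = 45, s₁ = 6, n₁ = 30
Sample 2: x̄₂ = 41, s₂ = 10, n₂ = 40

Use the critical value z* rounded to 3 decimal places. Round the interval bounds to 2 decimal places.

Both samples are large (n₁ = 30 ≥ 30, n₂ = 40 ≥ 30), so a z-interval for the difference of means applies.

Point estimate: x̄₁ - x̄₂ = 45 - 41 = 4

Standard error: SE = √(s₁²/n₁ + s₂²/n₂)
= √(6²/30 + 10²/40)
= √(1.200000 + 2.500000)
= 1.923538

For 90% confidence, z* = 1.645 (from standard normal table)
Margin of error: E = z* × SE = 1.645 × 1.923538 = 3.1642

Z-interval: (x̄₁ - x̄₂) ± E = 4 ± 3.1642 = (0.8358, 7.1642)

Rounded to 2 decimal places:

(0.84, 7.16)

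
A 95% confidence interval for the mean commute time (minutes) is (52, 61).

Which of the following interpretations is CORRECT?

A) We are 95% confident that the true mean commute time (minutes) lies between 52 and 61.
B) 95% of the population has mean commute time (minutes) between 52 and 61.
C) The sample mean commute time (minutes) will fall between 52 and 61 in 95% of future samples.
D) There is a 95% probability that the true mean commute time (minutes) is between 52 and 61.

A confidence interval represents our confidence in the procedure, not a probability statement about the parameter.

Key concept: If we repeated this sampling process many times and computed a 95% CI each time, about 95% of those intervals would contain the true population parameter.

For this specific interval (52, 61):
- Midpoint (point estimate): 56.5
- Margin of error: 4.5

The correct interpretation is the one stating confidence that the true parameter lies in the interval — option A.

A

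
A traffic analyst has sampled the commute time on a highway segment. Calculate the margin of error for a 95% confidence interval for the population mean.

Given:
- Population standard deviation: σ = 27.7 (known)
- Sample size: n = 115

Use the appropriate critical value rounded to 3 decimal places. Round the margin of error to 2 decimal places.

The population standard deviation σ is known, so use the z-interval margin of error formula.

For 95% confidence, z* = 1.96 (from standard normal table)

Margin of error formula for z-interval: E = z* × σ/√n

E = 1.96 × 27.7/√115
  = 1.96 × 2.583038
  = 5.0628

Rounded to 2 decimal places:

5.06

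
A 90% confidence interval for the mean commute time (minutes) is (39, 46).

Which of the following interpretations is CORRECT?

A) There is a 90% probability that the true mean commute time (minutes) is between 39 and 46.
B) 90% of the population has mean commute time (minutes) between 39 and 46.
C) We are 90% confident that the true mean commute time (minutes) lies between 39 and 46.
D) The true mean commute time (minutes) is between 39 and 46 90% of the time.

A confidence interval represents our confidence in the procedure, not a probability statement about the parameter.

Key concept: If we repeated this sampling process many times and computed a 90% CI each time, about 90% of those intervals would contain the true population parameter.

For this specific interval (39, 46):
- Midpoint (point estimate): 42.5
- Margin of error: 3.5

The correct interpretation is the one stating confidence that the true parameter lies in the interval — option C.

C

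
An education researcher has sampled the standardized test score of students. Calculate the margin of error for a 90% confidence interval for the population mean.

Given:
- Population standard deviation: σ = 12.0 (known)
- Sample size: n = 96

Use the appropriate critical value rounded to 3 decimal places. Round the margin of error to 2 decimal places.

The population standard deviation σ is known, so use the z-interval margin of error formula.

For 90% confidence, z* = 1.645 (from standard normal table)

Margin of error formula for z-interval: E = z* × σ/√n

E = 1.645 × 12.0/√96
  = 1.645 × 1.224745
  = 2.0147

Rounded to 2 decimal places:

2.01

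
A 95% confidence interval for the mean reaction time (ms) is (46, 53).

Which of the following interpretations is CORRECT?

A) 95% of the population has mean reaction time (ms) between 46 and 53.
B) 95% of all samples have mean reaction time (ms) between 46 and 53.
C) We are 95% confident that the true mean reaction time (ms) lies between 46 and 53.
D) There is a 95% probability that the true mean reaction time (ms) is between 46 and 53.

A confidence interval represents our confidence in the procedure, not a probability statement about the parameter.

Key concept: If we repeated this sampling process many times and computed a 95% CI each time, about 95% of those intervals would contain the true population parameter.

For this specific interval (46, 53):
- Midpoint (point estimate): 49.5
- Margin of error: 3.5

The correct interpretation is the one stating confidence that the true parameter lies in the interval — option C.

C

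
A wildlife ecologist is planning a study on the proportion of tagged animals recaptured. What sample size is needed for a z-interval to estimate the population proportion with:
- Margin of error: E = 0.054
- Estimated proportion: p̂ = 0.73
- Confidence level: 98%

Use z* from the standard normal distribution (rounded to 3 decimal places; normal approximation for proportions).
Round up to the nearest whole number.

Using z* for proportion z-interval (normal approximation).

For 98% confidence, z* = 2.326 (from standard normal table)

Sample size formula for proportion z-interval: n = z*²p̂(1-p̂)/E²

n = 2.326² × 0.73 × 0.27 / 0.054²
  = 5.410276 × 0.1971 / 0.002916
  = 365.6946

Round up to the nearest whole number: n = 366

366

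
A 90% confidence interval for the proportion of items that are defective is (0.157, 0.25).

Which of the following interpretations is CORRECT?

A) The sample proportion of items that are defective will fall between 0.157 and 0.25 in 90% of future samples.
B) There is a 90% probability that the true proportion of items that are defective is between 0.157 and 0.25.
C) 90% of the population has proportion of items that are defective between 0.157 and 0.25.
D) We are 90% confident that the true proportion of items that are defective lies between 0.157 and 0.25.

A confidence interval represents our confidence in the procedure, not a probability statement about the parameter.

Key concept: If we repeated this sampling process many times and computed a 90% CI each time, about 90% of those intervals would contain the true population parameter.

For this specific interval (0.157, 0.25):
- Midpoint (point estimate): 0.2035
- Margin of error: 0.0465

The correct interpretation is the one stating confidence that the true parameter lies in the interval — option D.

D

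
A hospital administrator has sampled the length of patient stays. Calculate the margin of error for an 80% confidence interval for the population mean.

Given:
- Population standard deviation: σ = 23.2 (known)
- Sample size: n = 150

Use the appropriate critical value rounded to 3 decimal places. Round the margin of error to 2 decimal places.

The population standard deviation σ is known, so use the z-interval margin of error formula.

For 80% confidence, z* = 1.282 (from standard normal table)

Margin of error formula for z-interval: E = z* × σ/√n

E = 1.282 × 23.2/√150
  = 1.282 × 1.894272
  = 2.4285

Rounded to 2 decimal places:

2.43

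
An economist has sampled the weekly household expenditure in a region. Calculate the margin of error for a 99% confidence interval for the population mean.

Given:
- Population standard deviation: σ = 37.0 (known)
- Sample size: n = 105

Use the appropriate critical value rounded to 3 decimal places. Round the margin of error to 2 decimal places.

The population standard deviation σ is known, so use the z-interval margin of error formula.

For 99% confidence, z* = 2.576 (from standard normal table)

Margin of error formula for z-interval: E = z* × σ/√n

E = 2.576 × 37.0/√105
  = 2.576 × 3.610830
  = 9.3015

Rounded to 2 decimal places:

9.30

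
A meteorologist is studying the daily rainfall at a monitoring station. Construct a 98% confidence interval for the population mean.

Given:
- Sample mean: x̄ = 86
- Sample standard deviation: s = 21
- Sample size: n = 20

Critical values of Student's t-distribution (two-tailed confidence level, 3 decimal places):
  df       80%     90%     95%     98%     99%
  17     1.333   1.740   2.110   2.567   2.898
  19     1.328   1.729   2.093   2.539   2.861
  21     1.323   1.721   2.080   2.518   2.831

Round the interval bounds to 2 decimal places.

The population standard deviation σ is unknown (only the sample standard deviation s is given), so use a t-interval with df = n - 1 = 20 - 1 = 19.

For 98% confidence with df = 19, t* = 2.539 (from t-table)

Standard error: SE = s/√n = 21/√20 = 4.695743

Margin of error: E = t* × SE = 2.539 × 4.695743 = 11.9225

T-interval: x̄ ± E = 86 ± 11.9225 = (74.0775, 97.9225)

Rounded to 2 decimal places:

(74.08, 97.92)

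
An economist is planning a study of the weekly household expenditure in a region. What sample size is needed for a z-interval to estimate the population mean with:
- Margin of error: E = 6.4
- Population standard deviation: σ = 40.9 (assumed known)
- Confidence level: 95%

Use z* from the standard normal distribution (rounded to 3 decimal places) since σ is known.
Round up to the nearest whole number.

Using z* since population σ is known (z-interval formula).

For 95% confidence, z* = 1.96 (from standard normal table)

Sample size formula for z-interval: n = (z*σ/E)²

n = (1.96 × 40.9 / 6.4)²
  = (12.525625)²
  = 156.8913

Round up to the nearest whole number: n = 157

157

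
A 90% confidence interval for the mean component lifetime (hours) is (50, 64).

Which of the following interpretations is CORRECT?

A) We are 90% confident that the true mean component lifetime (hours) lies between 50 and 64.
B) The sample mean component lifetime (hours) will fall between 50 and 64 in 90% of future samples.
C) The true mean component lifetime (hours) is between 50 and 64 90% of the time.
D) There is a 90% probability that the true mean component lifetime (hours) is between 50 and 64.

A confidence interval represents our confidence in the procedure, not a probability statement about the parameter.

Key concept: If we repeated this sampling process many times and computed a 90% CI each time, about 90% of those intervals would contain the true population parameter.

For this specific interval (50, 64):
- Midpoint (point estimate): 57
- Margin of error: 7

The correct interpretation is the one stating confidence that the true parameter lies in the interval — option A.

A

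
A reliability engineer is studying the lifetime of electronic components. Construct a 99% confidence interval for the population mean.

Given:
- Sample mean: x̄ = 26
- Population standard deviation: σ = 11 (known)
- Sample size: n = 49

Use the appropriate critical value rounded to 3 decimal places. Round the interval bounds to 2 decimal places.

The population standard deviation σ is known, so use a z-interval (standard normal critical value).

For 99% confidence, z* = 2.576 (from standard normal table)

Standard error: SE = σ/√n = 11/√49 = 1.571429

Margin of error: E = z* × SE = 2.576 × 1.571429 = 4.0480

Z-interval: x̄ ± E = 26 ± 4.0480 = (21.9520, 30.0480)

Rounded to 2 decimal places:

(21.95, 30.05)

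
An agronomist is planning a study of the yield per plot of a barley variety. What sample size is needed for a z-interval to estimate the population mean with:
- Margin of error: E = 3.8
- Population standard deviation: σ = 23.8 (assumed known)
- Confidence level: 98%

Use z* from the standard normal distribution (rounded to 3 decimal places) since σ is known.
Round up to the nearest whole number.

Using z* since population σ is known (z-interval formula).

For 98% confidence, z* = 2.326 (from standard normal table)

Sample size formula for z-interval: n = (z*σ/E)²

n = (2.326 × 23.8 / 3.8)²
  = (14.568105)²
  = 212.2297

Round up to the nearest whole number: n = 213

213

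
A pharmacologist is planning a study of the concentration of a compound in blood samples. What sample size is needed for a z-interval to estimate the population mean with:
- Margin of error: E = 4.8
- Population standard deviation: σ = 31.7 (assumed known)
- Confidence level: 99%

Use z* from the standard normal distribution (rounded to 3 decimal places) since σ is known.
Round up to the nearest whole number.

Using z* since population σ is known (z-interval formula).

For 99% confidence, z* = 2.576 (from standard normal table)

Sample size formula for z-interval: n = (z*σ/E)²

n = (2.576 × 31.7 / 4.8)²
  = (17.012333)²
  = 289.4195

Round up to the nearest whole number: n = 290

290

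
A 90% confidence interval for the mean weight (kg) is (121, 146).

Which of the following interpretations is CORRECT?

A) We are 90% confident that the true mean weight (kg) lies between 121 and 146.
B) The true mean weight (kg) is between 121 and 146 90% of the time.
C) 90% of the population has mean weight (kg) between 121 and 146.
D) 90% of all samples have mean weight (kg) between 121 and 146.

A confidence interval represents our confidence in the procedure, not a probability statement about the parameter.

Key concept: If we repeated this sampling process many times and computed a 90% CI each time, about 90% of those intervals would contain the true population parameter.

For this specific interval (121, 146):
- Midpoint (point estimate): 133.5
- Margin of error: 12.5

The correct interpretation is the one stating confidence that the true parameter lies in the interval — option A.

A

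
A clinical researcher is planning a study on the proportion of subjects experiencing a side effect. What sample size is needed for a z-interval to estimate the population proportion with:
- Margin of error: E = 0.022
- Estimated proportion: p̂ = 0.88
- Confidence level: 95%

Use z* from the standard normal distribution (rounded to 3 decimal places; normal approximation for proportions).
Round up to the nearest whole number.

Using z* for proportion z-interval (normal approximation).

For 95% confidence, z* = 1.96 (from standard normal table)

Sample size formula for proportion z-interval: n = z*²p̂(1-p̂)/E²

n = 1.96² × 0.88 × 0.12 / 0.022²
  = 3.8416 × 0.1056 / 0.000484
  = 838.1673

Round up to the nearest whole number: n = 839

839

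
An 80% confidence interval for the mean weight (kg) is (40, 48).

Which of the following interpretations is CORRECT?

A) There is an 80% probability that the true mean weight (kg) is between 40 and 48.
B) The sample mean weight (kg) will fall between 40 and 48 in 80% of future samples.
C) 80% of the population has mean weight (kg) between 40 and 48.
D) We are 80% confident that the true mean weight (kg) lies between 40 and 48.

A confidence interval represents our confidence in the procedure, not a probability statement about the parameter.

Key concept: If we repeated this sampling process many times and computed an 80% CI each time, about 80% of those intervals would contain the true population parameter.

For this specific interval (40, 48):
- Midpoint (point estimate): 44
- Margin of error: 4

The correct interpretation is the one stating confidence that the true parameter lies in the interval — option D.

D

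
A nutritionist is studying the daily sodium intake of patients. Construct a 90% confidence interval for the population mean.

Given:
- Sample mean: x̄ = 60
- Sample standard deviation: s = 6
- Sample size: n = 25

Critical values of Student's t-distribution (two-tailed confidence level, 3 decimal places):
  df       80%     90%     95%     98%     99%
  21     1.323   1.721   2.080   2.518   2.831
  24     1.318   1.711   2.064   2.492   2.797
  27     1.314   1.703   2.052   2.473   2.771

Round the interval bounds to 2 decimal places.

The population standard deviation σ is unknown (only the sample standard deviation s is given), so use a t-interval with df = n - 1 = 25 - 1 = 24.

For 90% confidence with df = 24, t* = 1.711 (from t-table)

Standard error: SE = s/√n = 6/√25 = 1.200000

Margin of error: E = t* × SE = 1.711 × 1.200000 = 2.0532

T-interval: x̄ ± E = 60 ± 2.0532 = (57.9468, 62.0532)

Rounded to 2 decimal places:

(57.95, 62.05)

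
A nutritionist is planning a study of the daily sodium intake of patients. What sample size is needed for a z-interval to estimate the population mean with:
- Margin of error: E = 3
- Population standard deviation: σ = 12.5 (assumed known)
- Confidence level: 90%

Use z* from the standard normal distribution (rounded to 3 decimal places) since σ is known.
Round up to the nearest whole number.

Using z* since population σ is known (z-interval formula).

For 90% confidence, z* = 1.645 (from standard normal table)

Sample size formula for z-interval: n = (z*σ/E)²

n = (1.645 × 12.5 / 3)²
  = (6.854167)²
  = 46.9796

Round up to the nearest whole number: n = 47

47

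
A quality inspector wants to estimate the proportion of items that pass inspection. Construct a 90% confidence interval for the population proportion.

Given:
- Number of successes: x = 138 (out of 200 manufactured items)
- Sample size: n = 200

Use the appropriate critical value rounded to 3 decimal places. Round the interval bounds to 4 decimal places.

Sample proportion: p̂ = 138/200 = 0.690000

Check conditions for normal approximation:
  np̂ = 138 ≥ 10 ✓
  n(1-p̂) = 62 ≥ 10 ✓

The sample is large enough, so use a z-interval (normal approximation) for the proportion.

For 90% confidence, z* = 1.645 (from standard normal table)

Standard error: SE = √(p̂(1-p̂)/n) = √(0.690000×0.310000/200) = 0.03270321

Margin of error: E = z* × SE = 1.645 × 0.03270321 = 0.053797

Z-interval: p̂ ± E = 0.690000 ± 0.053797 = (0.636203, 0.743797)

Rounded to 4 decimal places:

(0.6362, 0.7438)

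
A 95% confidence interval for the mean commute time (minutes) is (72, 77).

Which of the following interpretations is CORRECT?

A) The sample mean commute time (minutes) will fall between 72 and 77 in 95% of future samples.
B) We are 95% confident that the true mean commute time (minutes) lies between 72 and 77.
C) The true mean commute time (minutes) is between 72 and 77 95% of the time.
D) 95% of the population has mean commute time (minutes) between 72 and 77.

A confidence interval represents our confidence in the procedure, not a probability statement about the parameter.

Key concept: If we repeated this sampling process many times and computed a 95% CI each time, about 95% of those intervals would contain the true population parameter.

For this specific interval (72, 77):
- Midpoint (point estimate): 74.5
- Margin of error: 2.5

The correct interpretation is the one stating confidence that the true parameter lies in the interval — option B.

B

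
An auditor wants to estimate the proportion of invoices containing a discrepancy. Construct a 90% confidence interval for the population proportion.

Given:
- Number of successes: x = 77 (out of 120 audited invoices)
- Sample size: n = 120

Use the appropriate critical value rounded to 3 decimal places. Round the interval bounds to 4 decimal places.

Sample proportion: p̂ = 77/120 = 0.641667

Check conditions for normal approximation:
  np̂ = 77 ≥ 10 ✓
  n(1-p̂) = 43 ≥ 10 ✓

The sample is large enough, so use a z-interval (normal approximation) for the proportion.

For 90% confidence, z* = 1.645 (from standard normal table)

Standard error: SE = √(p̂(1-p̂)/n) = √(0.641667×0.358333/120) = 0.04377314

Margin of error: E = z* × SE = 1.645 × 0.04377314 = 0.072007

Z-interval: p̂ ± E = 0.641667 ± 0.072007 = (0.569660, 0.713673)

Rounded to 4 decimal places:

(0.5697, 0.7137)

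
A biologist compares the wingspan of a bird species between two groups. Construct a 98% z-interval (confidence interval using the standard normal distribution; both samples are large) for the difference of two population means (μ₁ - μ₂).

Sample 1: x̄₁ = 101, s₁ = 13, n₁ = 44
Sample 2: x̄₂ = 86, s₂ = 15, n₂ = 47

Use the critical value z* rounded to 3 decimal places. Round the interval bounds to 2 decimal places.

Both samples are large (n₁ = 44 ≥ 30, n₂ = 47 ≥ 30), so a z-interval for the difference of means applies.

Point estimate: x̄₁ - x̄₂ = 101 - 86 = 15

Standard error: SE = √(s₁²/n₁ + s₂²/n₂)
= √(13²/44 + 15²/47)
= √(3.840909 + 4.787234)
= 2.937370

For 98% confidence, z* = 2.326 (from standard normal table)
Margin of error: E = z* × SE = 2.326 × 2.937370 = 6.8323

Z-interval: (x̄₁ - x̄₂) ± E = 15 ± 6.8323 = (8.1677, 21.8323)

Rounded to 2 decimal places:

(8.17, 21.83)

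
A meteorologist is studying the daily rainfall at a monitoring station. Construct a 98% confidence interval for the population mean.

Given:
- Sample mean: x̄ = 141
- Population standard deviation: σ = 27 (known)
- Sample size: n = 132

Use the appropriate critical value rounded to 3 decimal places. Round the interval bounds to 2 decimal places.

The population standard deviation σ is known, so use a z-interval (standard normal critical value).

For 98% confidence, z* = 2.326 (from standard normal table)

Standard error: SE = σ/√n = 27/√132 = 2.350048

Margin of error: E = z* × SE = 2.326 × 2.350048 = 5.4662

Z-interval: x̄ ± E = 141 ± 5.4662 = (135.5338, 146.4662)

Rounded to 2 decimal places:

(135.53, 146.47)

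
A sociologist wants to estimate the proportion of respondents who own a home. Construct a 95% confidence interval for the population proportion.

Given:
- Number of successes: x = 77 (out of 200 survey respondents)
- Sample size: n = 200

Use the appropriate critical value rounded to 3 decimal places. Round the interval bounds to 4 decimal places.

Sample proportion: p̂ = 77/200 = 0.385000

Check conditions for normal approximation:
  np̂ = 77 ≥ 10 ✓
  n(1-p̂) = 123 ≥ 10 ✓

The sample is large enough, so use a z-interval (normal approximation) for the proportion.

For 95% confidence, z* = 1.96 (from standard normal table)

Standard error: SE = √(p̂(1-p̂)/n) = √(0.385000×0.615000/200) = 0.03440748

Margin of error: E = z* × SE = 1.96 × 0.03440748 = 0.067439

Z-interval: p̂ ± E = 0.385000 ± 0.067439 = (0.317561, 0.452439)

Rounded to 4 decimal places:

(0.3176, 0.4524)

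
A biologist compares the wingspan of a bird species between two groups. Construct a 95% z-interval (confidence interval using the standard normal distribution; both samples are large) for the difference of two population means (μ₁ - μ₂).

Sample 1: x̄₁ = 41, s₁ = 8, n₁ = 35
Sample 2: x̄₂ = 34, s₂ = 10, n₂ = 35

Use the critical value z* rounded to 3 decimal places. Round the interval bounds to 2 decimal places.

Both samples are large (n₁ = 35 ≥ 30, n₂ = 35 ≥ 30), so a z-interval for the difference of means applies.

Point estimate: x̄₁ - x̄₂ = 41 - 34 = 7

Standard error: SE = √(s₁²/n₁ + s₂²/n₂)
= √(8²/35 + 10²/35)
= √(1.828571 + 2.857143)
= 2.164651

For 95% confidence, z* = 1.96 (from standard normal table)
Margin of error: E = z* × SE = 1.96 × 2.164651 = 4.2427

Z-interval: (x̄₁ - x̄₂) ± E = 7 ± 4.2427 = (2.7573, 11.2427)

Rounded to 2 decimal places:

(2.76, 11.24)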